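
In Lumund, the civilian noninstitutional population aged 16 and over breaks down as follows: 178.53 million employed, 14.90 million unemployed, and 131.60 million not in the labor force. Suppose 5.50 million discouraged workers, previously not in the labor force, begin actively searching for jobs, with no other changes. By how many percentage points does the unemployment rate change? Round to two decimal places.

The unemployment rate changes by +2.55 percentage points.

Initially, labor force = 178.53 + 14.90 = 193.43 million, so u = 14.90/193.43 = 7.70%.
After the change, unemployed and labor force both rise by 5.50 → E = 178.53, U = 20.40, labor force = 198.93 million.
New unemployment rate = 20.40 / 198.93 = 10.25%.
Change = 10.25% − 7.70% = +2.55 percentage points.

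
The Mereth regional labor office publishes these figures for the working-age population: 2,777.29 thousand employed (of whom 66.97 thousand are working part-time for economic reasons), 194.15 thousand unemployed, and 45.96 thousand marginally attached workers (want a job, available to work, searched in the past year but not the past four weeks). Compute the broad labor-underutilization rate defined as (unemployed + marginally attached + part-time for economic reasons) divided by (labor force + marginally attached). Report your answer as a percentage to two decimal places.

Broad underutilization rate ≈ 10.18%.

Labor force = 2,777.29 + 194.15 = 2,971.44 thousand.
Numerator = 194.15 + 45.96 + 66.97 = 307.08 thousand.
Denominator = 2,971.44 + 45.96 = 3,017.40 thousand.
Broad rate = 307.08 / 3,017.40 = 10.18%.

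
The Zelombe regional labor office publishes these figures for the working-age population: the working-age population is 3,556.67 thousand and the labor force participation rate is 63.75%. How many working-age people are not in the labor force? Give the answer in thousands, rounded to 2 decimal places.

About 1,289.29 thousand are not in the labor force.

Share not in the labor force = 1 − 0.6375 = 0.3625.
Not in labor force = 0.3625 × 3,556.67 ≈ 1,289.29 thousand.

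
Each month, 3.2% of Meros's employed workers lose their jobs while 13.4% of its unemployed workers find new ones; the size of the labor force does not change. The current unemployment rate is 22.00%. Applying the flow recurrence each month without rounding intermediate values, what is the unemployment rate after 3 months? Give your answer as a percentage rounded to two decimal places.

Unemployment rate after three months ≈ 20.86%.

With a fixed labor force, u_{t+1} = u_t + s·(1−u_t) − f·u_t = u_t·(1−s−f) + s.
Here 1−s−f = 0.834 and s = 0.032.
u_1 = 0.220000 × 0.834 + 0.032 = 0.215480.
u_2 = 0.215480 × 0.834 + 0.032 = 0.211710.
u_3 = 0.211710 × 0.834 + 0.032 = 0.208566.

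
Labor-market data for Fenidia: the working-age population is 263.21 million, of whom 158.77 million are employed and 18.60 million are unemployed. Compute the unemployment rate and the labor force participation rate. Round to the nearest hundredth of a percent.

Unemployment rate ≈ 10.49%; labor force participation rate ≈ 67.39%.

Labor force = employed + unemployed = 158.77 + 18.60 = 177.37 million.
Unemployment rate = 18.60 / 177.37 = 10.49%.
Labor force participation rate = 177.37 / 263.21 = 67.39%.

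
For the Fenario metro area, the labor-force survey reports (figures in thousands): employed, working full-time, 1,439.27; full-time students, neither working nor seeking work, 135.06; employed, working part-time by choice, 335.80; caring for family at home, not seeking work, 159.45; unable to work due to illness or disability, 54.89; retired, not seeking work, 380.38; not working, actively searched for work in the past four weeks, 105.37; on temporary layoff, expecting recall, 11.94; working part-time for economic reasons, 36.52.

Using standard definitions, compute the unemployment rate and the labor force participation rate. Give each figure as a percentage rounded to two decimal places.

Unemployment rate ≈ 6.08%; labor force participation rate ≈ 72.55%.

Employed = 1,439.27 + 335.80 + 36.52 = 1,811.59 thousand (anyone who worked, including part-time for economic reasons, counts as employed).
Unemployed = 105.37 + 11.94 = 117.31 thousand (jobless and actively searching, or on temporary layoff).
Labor force = 1,811.59 + 117.31 = 1,928.90 thousand.
Not in labor force = 135.06 + 159.45 + 54.89 + 380.38 = 729.78 thousand (those not working and not actively searching are outside the labor force).
Civilian working-age population = 1,928.90 + 729.78 = 2,658.68 thousand.
Unemployment rate = 117.31 / 1,928.90 = 6.08%.
Labor force participation rate = 1,928.90 / 2,658.68 = 72.55%.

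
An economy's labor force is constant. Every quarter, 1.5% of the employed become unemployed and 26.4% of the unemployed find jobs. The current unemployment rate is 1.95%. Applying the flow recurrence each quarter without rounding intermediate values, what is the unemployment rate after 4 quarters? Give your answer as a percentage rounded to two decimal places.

With a fixed labor force, u_{t+1} = u_t + s·(1−u_t) − f·u_t = u_t·(1−s−f) + s.
Here 1−s−f = 0.721 and s = 0.015.
u_1 = 0.019500 × 0.721 + 0.015 = 0.029059.
u_2 = 0.029059 × 0.721 + 0.015 = 0.035952.
u_3 = 0.035952 × 0.721 + 0.015 = 0.040921.
u_4 = 0.040921 × 0.721 + 0.015 = 0.044504.

Unemployment rate after four quarters ≈ 4.45%.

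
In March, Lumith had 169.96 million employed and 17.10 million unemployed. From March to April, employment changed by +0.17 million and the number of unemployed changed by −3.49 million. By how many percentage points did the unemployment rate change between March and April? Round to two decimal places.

The unemployment rate changed by −1.73 percentage points.

March: labor force = 169.96 + 17.10 = 187.06; u = 17.10/187.06 = 9.14%.
April: labor force = 170.13 + 13.61 = 183.74; u = 13.61/183.74 = 7.41%.
Change = 7.41% − 9.14% = −1.73 pp.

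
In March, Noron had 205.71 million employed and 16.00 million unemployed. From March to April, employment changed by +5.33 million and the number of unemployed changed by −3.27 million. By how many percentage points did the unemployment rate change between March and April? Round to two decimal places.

The unemployment rate changed by −1.53 percentage points.

March: labor force = 205.71 + 16.00 = 221.71; u = 16.00/221.71 = 7.22%.
April: labor force = 211.04 + 12.73 = 223.77; u = 12.73/223.77 = 5.69%.
Change = 5.69% − 7.22% = −1.53 pp.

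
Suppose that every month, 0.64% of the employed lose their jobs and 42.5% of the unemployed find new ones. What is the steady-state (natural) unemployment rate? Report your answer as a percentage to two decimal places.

At steady state the flows balance: s·E = f·U, so U/(E+U) = s/(s+f).
u* = 0.64 / (0.64 + 42.5) = 0.64 / 43.14 = 1.48%.

Steady-state unemployment rate ≈ 1.48%.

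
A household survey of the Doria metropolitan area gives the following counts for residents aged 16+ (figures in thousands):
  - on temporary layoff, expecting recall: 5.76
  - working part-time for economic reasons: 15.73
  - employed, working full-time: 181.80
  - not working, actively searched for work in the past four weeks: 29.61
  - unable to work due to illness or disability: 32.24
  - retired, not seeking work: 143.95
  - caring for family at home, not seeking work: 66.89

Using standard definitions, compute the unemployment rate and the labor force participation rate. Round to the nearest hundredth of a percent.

Employed = 15.73 + 181.80 = 197.53 thousand (anyone who worked, including part-time for economic reasons, counts as employed).
Unemployed = 5.76 + 29.61 = 35.37 thousand (jobless and actively searching, or on temporary layoff).
Labor force = 197.53 + 35.37 = 232.90 thousand.
Not in labor force = 32.24 + 143.95 + 66.89 = 243.08 thousand (those not working and not actively searching are outside the labor force).
Civilian working-age population = 232.90 + 243.08 = 475.98 thousand.
Unemployment rate = 35.37 / 232.90 = 15.19%.
Labor force participation rate = 232.90 / 475.98 = 48.93%.

Unemployment rate ≈ 15.19%; labor force participation rate ≈ 48.93%.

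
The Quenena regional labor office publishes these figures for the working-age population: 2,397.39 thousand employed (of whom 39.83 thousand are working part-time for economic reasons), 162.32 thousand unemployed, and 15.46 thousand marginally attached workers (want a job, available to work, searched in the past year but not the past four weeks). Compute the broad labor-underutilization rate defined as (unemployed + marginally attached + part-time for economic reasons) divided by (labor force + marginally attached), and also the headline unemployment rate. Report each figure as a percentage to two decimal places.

Labor force = 2,397.39 + 162.32 = 2,559.71 thousand.
Numerator = 162.32 + 15.46 + 39.83 = 217.61 thousand.
Denominator = 2,559.71 + 15.46 = 2,575.17 thousand.
Broad rate = 217.61 / 2,575.17 = 8.45%.
Headline unemployment rate = 162.32 / 2,559.71 = 6.34%.

Broad underutilization rate ≈ 8.45%; headline unemployment rate ≈ 6.34%.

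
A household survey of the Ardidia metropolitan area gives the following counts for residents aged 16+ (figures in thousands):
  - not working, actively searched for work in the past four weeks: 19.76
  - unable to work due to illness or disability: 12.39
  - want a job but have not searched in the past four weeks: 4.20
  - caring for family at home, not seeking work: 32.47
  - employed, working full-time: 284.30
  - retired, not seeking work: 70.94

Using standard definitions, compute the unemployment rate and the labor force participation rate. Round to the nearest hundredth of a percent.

Unemployment rate ≈ 6.50%; labor force participation rate ≈ 71.70%.

Employed = 284.30 thousand.
Unemployed = 19.76 thousand.
Labor force = 284.30 + 19.76 = 304.06 thousand.
Not in labor force = 12.39 + 4.20 + 32.47 + 70.94 = 120.00 thousand (those not working and not actively searching are outside the labor force — including those who want a job but have given up searching).
Civilian working-age population = 304.06 + 120.00 = 424.06 thousand.
Unemployment rate = 19.76 / 304.06 = 6.50%.
Labor force participation rate = 304.06 / 424.06 = 71.70%.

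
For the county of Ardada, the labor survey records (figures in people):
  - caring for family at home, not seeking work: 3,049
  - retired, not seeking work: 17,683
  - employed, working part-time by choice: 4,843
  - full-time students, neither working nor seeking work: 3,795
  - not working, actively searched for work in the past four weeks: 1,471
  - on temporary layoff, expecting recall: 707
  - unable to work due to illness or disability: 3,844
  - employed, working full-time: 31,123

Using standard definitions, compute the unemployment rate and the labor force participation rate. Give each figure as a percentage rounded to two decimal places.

Unemployment rate ≈ 5.71%; labor force participation rate ≈ 57.35%.

Employed = 4,843 + 31,123 = 35,966.
Unemployed = 1,471 + 707 = 2,178 (jobless and actively searching, or on temporary layoff).
Labor force = 35,966 + 2,178 = 38,144.
Not in labor force = 3,049 + 17,683 + 3,795 + 3,844 = 28,371 (those not working and not actively searching are outside the labor force).
Civilian working-age population = 38,144 + 28,371 = 66,515.
Unemployment rate = 2,178 / 38,144 = 5.71%.
Labor force participation rate = 38,144 / 66,515 = 57.35%.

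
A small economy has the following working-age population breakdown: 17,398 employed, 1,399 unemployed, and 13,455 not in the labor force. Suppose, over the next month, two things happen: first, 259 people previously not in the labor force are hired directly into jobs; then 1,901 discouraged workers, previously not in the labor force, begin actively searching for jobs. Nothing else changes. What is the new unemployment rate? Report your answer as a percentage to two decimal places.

New unemployment rate ≈ 15.75%.

Initially, labor force = 17,398 + 1,399 = 18,797, so u = 1,399/18,797 = 7.44%.
After the first change, employed and labor force both rise by 259; unemployed unchanged → E = 17,657, U = 1,399, labor force = 19,056.
After the second change, unemployed and labor force both rise by 1,901 → E = 17,657, U = 3,300, labor force = 20,957.
New unemployment rate = 3,300 / 20,957 = 15.75%.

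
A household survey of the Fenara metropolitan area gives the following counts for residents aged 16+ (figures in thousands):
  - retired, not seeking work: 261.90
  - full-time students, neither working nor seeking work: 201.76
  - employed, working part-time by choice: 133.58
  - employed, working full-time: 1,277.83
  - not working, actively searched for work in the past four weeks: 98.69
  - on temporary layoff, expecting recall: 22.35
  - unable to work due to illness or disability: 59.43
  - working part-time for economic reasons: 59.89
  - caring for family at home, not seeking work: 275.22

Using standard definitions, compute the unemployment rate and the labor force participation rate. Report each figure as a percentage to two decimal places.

Unemployment rate ≈ 7.60%; labor force participation rate ≈ 66.61%.

Employed = 133.58 + 1,277.83 + 59.89 = 1,471.30 thousand (anyone who worked, including part-time for economic reasons, counts as employed).
Unemployed = 98.69 + 22.35 = 121.04 thousand (jobless and actively searching, or on temporary layoff).
Labor force = 1,471.30 + 121.04 = 1,592.34 thousand.
Not in labor force = 261.90 + 201.76 + 59.43 + 275.22 = 798.31 thousand (those not working and not actively searching are outside the labor force).
Civilian working-age population = 1,592.34 + 798.31 = 2,390.65 thousand.
Unemployment rate = 121.04 / 1,592.34 = 7.60%.
Labor force participation rate = 1,592.34 / 2,390.65 = 66.61%.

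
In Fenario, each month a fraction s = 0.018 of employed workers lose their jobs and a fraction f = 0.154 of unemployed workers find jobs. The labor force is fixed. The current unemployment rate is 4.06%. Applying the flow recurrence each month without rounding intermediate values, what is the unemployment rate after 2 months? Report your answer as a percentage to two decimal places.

Unemployment rate after two months ≈ 6.07%.

With a fixed labor force, u_{t+1} = u_t + s·(1−u_t) − f·u_t = u_t·(1−s−f) + s.
Here 1−s−f = 0.828 and s = 0.018.
u_1 = 0.040600 × 0.828 + 0.018 = 0.051617.
u_2 = 0.051617 × 0.828 + 0.018 = 0.060739.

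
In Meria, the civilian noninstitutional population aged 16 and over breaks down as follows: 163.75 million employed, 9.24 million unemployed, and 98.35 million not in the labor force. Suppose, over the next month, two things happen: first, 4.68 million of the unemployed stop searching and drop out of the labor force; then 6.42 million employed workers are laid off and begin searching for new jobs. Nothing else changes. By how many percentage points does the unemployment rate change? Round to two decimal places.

The unemployment rate changes by +1.18 percentage points.

Initially, labor force = 163.75 + 9.24 = 172.99 million, so u = 9.24/172.99 = 5.34%.
After the first change, unemployed and labor force both fall by 4.68 → E = 163.75, U = 4.56, labor force = 168.31 million.
After the second change, employed falls and unemployed rises by 6.42; labor force unchanged → E = 157.33, U = 10.98, labor force = 168.31 million.
New unemployment rate = 10.98 / 168.31 = 6.52%.
Change = 6.52% − 5.34% = +1.18 percentage points.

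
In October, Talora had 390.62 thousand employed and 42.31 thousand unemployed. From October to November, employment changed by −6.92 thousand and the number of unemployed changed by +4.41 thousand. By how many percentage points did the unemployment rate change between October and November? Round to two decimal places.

The unemployment rate changed by +1.08 percentage points.

October: labor force = 390.62 + 42.31 = 432.93; u = 42.31/432.93 = 9.77%.
November: labor force = 383.70 + 46.72 = 430.42; u = 46.72/430.42 = 10.85%.
Change = 10.85% − 9.77% = +1.08 pp.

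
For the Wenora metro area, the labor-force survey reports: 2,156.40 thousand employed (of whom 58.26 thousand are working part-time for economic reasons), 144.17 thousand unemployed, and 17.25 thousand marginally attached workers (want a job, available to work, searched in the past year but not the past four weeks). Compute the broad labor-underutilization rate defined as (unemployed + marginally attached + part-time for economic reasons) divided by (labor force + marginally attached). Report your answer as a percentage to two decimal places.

Labor force = 2,156.40 + 144.17 = 2,300.57 thousand.
Numerator = 144.17 + 17.25 + 58.26 = 219.68 thousand.
Denominator = 2,300.57 + 17.25 = 2,317.82 thousand.
Broad rate = 219.68 / 2,317.82 = 9.48%.

Broad underutilization rate ≈ 9.48%.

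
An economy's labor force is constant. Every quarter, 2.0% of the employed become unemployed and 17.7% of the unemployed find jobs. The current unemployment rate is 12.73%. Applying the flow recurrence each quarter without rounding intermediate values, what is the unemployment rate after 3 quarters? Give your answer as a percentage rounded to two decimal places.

With a fixed labor force, u_{t+1} = u_t + s·(1−u_t) − f·u_t = u_t·(1−s−f) + s.
Here 1−s−f = 0.803 and s = 0.020.
u_1 = 0.127300 × 0.803 + 0.020 = 0.122222.
u_2 = 0.122222 × 0.803 + 0.020 = 0.118144.
u_3 = 0.118144 × 0.803 + 0.020 = 0.114870.

Unemployment rate after three quarters ≈ 11.49%.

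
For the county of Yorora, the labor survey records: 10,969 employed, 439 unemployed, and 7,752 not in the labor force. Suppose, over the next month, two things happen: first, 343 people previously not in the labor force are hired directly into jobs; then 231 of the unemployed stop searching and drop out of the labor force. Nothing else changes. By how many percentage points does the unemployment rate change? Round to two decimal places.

Initially, labor force = 10,969 + 439 = 11,408, so u = 439/11,408 = 3.85%.
After the first change, employed and labor force both rise by 343; unemployed unchanged → E = 11,312, U = 439, labor force = 11,751.
After the second change, unemployed and labor force both fall by 231 → E = 11,312, U = 208, labor force = 11,520.
New unemployment rate = 208 / 11,520 = 1.81%.
Change = 1.81% − 3.85% = −2.04 percentage points.

The unemployment rate changes by −2.04 percentage points.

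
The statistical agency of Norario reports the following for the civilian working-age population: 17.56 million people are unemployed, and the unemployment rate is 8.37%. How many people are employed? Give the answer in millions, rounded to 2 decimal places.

About 192.24 million are employed.

Labor force = U / u = 17.56 / 0.0837 ≈ 209.80 million.
Employed = labor force − unemployed = 209.80 − 17.56 = 192.24 million.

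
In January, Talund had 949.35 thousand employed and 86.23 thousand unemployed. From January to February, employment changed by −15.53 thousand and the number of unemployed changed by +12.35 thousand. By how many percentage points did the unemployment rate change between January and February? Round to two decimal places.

January: labor force = 949.35 + 86.23 = 1,035.58; u = 86.23/1,035.58 = 8.33%.
February: labor force = 933.82 + 98.58 = 1,032.40; u = 98.58/1,032.40 = 9.55%.
Change = 9.55% − 8.33% = +1.22 pp.

The unemployment rate changed by +1.22 percentage points.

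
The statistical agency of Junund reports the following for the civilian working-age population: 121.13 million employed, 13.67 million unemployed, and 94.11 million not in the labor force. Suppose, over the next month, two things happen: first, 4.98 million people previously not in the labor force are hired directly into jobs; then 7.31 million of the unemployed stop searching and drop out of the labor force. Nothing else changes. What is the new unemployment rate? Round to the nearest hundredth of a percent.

Initially, labor force = 121.13 + 13.67 = 134.80 million, so u = 13.67/134.80 = 10.14%.
After the first change, employed and labor force both rise by 4.98; unemployed unchanged → E = 126.11, U = 13.67, labor force = 139.78 million.
After the second change, unemployed and labor force both fall by 7.31 → E = 126.11, U = 6.36, labor force = 132.47 million.
New unemployment rate = 6.36 / 132.47 = 4.80%.

New unemployment rate ≈ 4.80%.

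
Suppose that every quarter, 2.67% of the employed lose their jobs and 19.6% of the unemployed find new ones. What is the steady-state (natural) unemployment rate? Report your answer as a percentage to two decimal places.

Steady-state unemployment rate ≈ 11.99%.

At steady state the flows balance: s·E = f·U, so U/(E+U) = s/(s+f).
u* = 2.67 / (2.67 + 19.6) = 2.67 / 22.27 = 11.99%.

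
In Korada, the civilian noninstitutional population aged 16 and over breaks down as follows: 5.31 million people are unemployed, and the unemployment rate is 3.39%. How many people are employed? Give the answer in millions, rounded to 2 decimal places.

About 151.33 million are employed.

Labor force = U / u = 5.31 / 0.0339 ≈ 156.64 million.
Employed = labor force − unemployed = 156.64 − 5.31 = 151.33 million.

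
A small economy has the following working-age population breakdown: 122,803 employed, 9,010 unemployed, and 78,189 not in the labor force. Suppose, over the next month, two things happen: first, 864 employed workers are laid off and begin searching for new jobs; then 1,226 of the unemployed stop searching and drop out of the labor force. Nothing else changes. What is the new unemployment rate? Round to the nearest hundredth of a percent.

New unemployment rate ≈ 6.62%.

Initially, labor force = 122,803 + 9,010 = 131,813, so u = 9,010/131,813 = 6.84%.
After the first change, employed falls and unemployed rises by 864; labor force unchanged → E = 121,939, U = 9,874, labor force = 131,813.
After the second change, unemployed and labor force both fall by 1,226 → E = 121,939, U = 8,648, labor force = 130,587.
New unemployment rate = 8,648 / 130,587 = 6.62%.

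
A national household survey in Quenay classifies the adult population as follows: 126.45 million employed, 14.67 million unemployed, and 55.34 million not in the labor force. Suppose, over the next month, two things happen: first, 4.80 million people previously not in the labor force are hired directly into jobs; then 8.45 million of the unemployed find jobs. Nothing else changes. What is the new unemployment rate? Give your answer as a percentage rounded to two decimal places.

New unemployment rate ≈ 4.26%.

Initially, labor force = 126.45 + 14.67 = 141.12 million, so u = 14.67/141.12 = 10.40%.
After the first change, employed and labor force both rise by 4.80; unemployed unchanged → E = 131.25, U = 14.67, labor force = 145.92 million.
After the second change, unemployed falls and employed rises by 8.45; labor force unchanged → E = 139.70, U = 6.22, labor force = 145.92 million.
New unemployment rate = 6.22 / 145.92 = 4.26%.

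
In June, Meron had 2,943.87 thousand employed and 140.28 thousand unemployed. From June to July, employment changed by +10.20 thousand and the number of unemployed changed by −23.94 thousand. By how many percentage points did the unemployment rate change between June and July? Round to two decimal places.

June: labor force = 2,943.87 + 140.28 = 3,084.15; u = 140.28/3,084.15 = 4.55%.
July: labor force = 2,954.07 + 116.34 = 3,070.41; u = 116.34/3,070.41 = 3.79%.
Change = 3.79% − 4.55% = −0.76 pp.

The unemployment rate changed by −0.76 percentage points.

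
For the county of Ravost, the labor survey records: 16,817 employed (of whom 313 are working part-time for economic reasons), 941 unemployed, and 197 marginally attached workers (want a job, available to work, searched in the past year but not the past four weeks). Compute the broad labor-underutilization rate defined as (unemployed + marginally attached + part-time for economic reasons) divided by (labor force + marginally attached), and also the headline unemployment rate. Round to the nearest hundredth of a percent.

Labor force = 16,817 + 941 = 17,758.
Numerator = 941 + 197 + 313 = 1,451.
Denominator = 17,758 + 197 = 17,955.
Broad rate = 1,451 / 17,955 = 8.08%.
Headline unemployment rate = 941 / 17,758 = 5.30%.

Broad underutilization rate ≈ 8.08%; headline unemployment rate ≈ 5.30%.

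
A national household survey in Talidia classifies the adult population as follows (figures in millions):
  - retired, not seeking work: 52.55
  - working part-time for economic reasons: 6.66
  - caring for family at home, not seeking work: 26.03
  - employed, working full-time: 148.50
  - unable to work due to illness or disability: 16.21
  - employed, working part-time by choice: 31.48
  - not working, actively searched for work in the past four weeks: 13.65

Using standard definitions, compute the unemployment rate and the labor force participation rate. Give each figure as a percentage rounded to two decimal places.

Employed = 6.66 + 148.50 + 31.48 = 186.64 million (anyone who worked, including part-time for economic reasons, counts as employed).
Unemployed = 13.65 million.
Labor force = 186.64 + 13.65 = 200.29 million.
Not in labor force = 52.55 + 26.03 + 16.21 = 94.79 million (those not working and not actively searching are outside the labor force).
Civilian working-age population = 200.29 + 94.79 = 295.08 million.
Unemployment rate = 13.65 / 200.29 = 6.82%.
Labor force participation rate = 200.29 / 295.08 = 67.88%.

Unemployment rate ≈ 6.82%; labor force participation rate ≈ 67.88%.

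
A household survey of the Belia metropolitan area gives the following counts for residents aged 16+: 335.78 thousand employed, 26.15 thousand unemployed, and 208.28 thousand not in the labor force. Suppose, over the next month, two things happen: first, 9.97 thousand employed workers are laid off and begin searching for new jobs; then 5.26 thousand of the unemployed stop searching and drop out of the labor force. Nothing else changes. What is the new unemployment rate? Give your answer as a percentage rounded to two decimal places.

Initially, labor force = 335.78 + 26.15 = 361.93 thousand, so u = 26.15/361.93 = 7.23%.
After the first change, employed falls and unemployed rises by 9.97; labor force unchanged → E = 325.81, U = 36.12, labor force = 361.93 thousand.
After the second change, unemployed and labor force both fall by 5.26 → E = 325.81, U = 30.86, labor force = 356.67 thousand.
New unemployment rate = 30.86 / 356.67 = 8.65%.

New unemployment rate ≈ 8.65%.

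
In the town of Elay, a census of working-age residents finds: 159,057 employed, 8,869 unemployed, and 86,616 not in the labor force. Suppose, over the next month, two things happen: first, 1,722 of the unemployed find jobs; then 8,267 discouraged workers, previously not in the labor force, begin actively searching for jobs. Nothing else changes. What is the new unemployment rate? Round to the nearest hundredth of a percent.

New unemployment rate ≈ 8.75%.

Initially, labor force = 159,057 + 8,869 = 167,926, so u = 8,869/167,926 = 5.28%.
After the first change, unemployed falls and employed rises by 1,722; labor force unchanged → E = 160,779, U = 7,147, labor force = 167,926.
After the second change, unemployed and labor force both rise by 8,267 → E = 160,779, U = 15,414, labor force = 176,193.
New unemployment rate = 15,414 / 176,193 = 8.75%.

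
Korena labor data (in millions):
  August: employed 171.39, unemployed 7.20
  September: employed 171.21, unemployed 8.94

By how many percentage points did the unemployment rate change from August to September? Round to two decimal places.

The unemployment rate changed by +0.93 percentage points.

August: labor force = 171.39 + 7.20 = 178.59; u = 7.20/178.59 = 4.03%.
September: labor force = 171.21 + 8.94 = 180.15; u = 8.94/180.15 = 4.96%.
Change = 4.96% − 4.03% = +0.93 pp.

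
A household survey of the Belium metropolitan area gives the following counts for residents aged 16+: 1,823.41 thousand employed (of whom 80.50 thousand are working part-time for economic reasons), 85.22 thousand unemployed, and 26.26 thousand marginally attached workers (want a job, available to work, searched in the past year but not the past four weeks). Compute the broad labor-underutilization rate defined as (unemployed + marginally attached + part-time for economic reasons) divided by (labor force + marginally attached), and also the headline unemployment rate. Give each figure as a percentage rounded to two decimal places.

Broad underutilization rate ≈ 9.92%; headline unemployment rate ≈ 4.46%.

Labor force = 1,823.41 + 85.22 = 1,908.63 thousand.
Numerator = 85.22 + 26.26 + 80.50 = 191.98 thousand.
Denominator = 1,908.63 + 26.26 = 1,934.89 thousand.
Broad rate = 191.98 / 1,934.89 = 9.92%.
Headline unemployment rate = 85.22 / 1,908.63 = 4.46%.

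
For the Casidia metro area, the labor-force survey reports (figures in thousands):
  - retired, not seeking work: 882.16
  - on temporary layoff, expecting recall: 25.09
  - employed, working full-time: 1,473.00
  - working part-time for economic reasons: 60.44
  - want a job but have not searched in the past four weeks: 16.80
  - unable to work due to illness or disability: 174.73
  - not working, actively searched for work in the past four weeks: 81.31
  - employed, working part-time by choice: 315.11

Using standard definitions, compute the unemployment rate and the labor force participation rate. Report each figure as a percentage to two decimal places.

Employed = 1,473.00 + 60.44 + 315.11 = 1,848.55 thousand (anyone who worked, including part-time for economic reasons, counts as employed).
Unemployed = 25.09 + 81.31 = 106.40 thousand (jobless and actively searching, or on temporary layoff).
Labor force = 1,848.55 + 106.40 = 1,954.95 thousand.
Not in labor force = 882.16 + 16.80 + 174.73 = 1,073.69 thousand (those not working and not actively searching are outside the labor force — including those who want a job but have given up searching).
Civilian working-age population = 1,954.95 + 1,073.69 = 3,028.64 thousand.
Unemployment rate = 106.40 / 1,954.95 = 5.44%.
Labor force participation rate = 1,954.95 / 3,028.64 = 64.55%.

Unemployment rate ≈ 5.44%; labor force participation rate ≈ 64.55%.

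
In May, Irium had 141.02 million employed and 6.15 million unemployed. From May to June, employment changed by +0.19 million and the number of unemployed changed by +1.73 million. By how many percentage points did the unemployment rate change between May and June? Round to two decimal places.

The unemployment rate changed by +1.11 percentage points.

May: labor force = 141.02 + 6.15 = 147.17; u = 6.15/147.17 = 4.18%.
June: labor force = 141.21 + 7.88 = 149.09; u = 7.88/149.09 = 5.29%.
Change = 5.29% − 4.18% = +1.11 pp.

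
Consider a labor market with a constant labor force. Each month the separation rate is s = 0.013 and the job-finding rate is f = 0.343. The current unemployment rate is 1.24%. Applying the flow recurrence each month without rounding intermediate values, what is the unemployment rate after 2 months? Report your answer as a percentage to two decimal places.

With a fixed labor force, u_{t+1} = u_t + s·(1−u_t) − f·u_t = u_t·(1−s−f) + s.
Here 1−s−f = 0.644 and s = 0.013.
u_1 = 0.012400 × 0.644 + 0.013 = 0.020986.
u_2 = 0.020986 × 0.644 + 0.013 = 0.026515.

Unemployment rate after two months ≈ 2.65%.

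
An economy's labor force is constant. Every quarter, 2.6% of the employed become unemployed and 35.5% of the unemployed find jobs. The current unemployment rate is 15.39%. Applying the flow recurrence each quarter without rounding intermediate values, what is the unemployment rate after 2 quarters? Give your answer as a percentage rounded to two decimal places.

With a fixed labor force, u_{t+1} = u_t + s·(1−u_t) − f·u_t = u_t·(1−s−f) + s.
Here 1−s−f = 0.619 and s = 0.026.
u_1 = 0.153900 × 0.619 + 0.026 = 0.121264.
u_2 = 0.121264 × 0.619 + 0.026 = 0.101062.

Unemployment rate after two quarters ≈ 10.11%.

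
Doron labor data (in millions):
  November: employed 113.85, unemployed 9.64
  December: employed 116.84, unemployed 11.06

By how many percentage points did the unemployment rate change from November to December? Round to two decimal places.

November: labor force = 113.85 + 9.64 = 123.49; u = 9.64/123.49 = 7.81%.
December: labor force = 116.84 + 11.06 = 127.90; u = 11.06/127.90 = 8.65%.
Change = 8.65% − 7.81% = +0.84 pp.

The unemployment rate changed by +0.84 percentage points.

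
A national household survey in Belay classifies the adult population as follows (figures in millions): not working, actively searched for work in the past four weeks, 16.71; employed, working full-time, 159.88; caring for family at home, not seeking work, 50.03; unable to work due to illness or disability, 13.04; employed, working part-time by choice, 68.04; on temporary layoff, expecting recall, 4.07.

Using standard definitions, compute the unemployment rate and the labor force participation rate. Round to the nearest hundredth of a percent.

Employed = 159.88 + 68.04 = 227.92 million.
Unemployed = 16.71 + 4.07 = 20.78 million (jobless and actively searching, or on temporary layoff).
Labor force = 227.92 + 20.78 = 248.70 million.
Not in labor force = 50.03 + 13.04 = 63.07 million (those not working and not actively searching are outside the labor force).
Civilian working-age population = 248.70 + 63.07 = 311.77 million.
Unemployment rate = 20.78 / 248.70 = 8.36%.
Labor force participation rate = 248.70 / 311.77 = 79.77%.

Unemployment rate ≈ 8.36%; labor force participation rate ≈ 79.77%.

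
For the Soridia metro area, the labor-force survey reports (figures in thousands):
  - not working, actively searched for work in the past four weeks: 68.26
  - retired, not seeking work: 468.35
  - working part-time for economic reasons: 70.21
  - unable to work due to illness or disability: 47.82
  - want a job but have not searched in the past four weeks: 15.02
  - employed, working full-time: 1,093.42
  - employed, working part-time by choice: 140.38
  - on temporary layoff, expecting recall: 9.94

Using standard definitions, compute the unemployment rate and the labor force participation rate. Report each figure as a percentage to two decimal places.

Unemployment rate ≈ 5.66%; labor force participation rate ≈ 72.24%.

Employed = 70.21 + 1,093.42 + 140.38 = 1,304.01 thousand (anyone who worked, including part-time for economic reasons, counts as employed).
Unemployed = 68.26 + 9.94 = 78.20 thousand (jobless and actively searching, or on temporary layoff).
Labor force = 1,304.01 + 78.20 = 1,382.21 thousand.
Not in labor force = 468.35 + 47.82 + 15.02 = 531.19 thousand (those not working and not actively searching are outside the labor force — including those who want a job but have given up searching).
Civilian working-age population = 1,382.21 + 531.19 = 1,913.40 thousand.
Unemployment rate = 78.20 / 1,382.21 = 5.66%.
Labor force participation rate = 1,382.21 / 1,913.40 = 72.24%.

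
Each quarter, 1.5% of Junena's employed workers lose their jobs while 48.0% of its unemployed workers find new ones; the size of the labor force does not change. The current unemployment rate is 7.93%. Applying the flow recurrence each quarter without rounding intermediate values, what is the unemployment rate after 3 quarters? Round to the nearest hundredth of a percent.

With a fixed labor force, u_{t+1} = u_t + s·(1−u_t) − f·u_t = u_t·(1−s−f) + s.
Here 1−s−f = 0.505 and s = 0.015.
u_1 = 0.079300 × 0.505 + 0.015 = 0.055046.
u_2 = 0.055046 × 0.505 + 0.015 = 0.042798.
u_3 = 0.042798 × 0.505 + 0.015 = 0.036613.

Unemployment rate after three quarters ≈ 3.66%.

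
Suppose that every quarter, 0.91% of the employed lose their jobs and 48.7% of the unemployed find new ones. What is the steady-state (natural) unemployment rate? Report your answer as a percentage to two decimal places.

Steady-state unemployment rate ≈ 1.83%.

At steady state the flows balance: s·E = f·U, so U/(E+U) = s/(s+f).
u* = 0.91 / (0.91 + 48.7) = 0.91 / 49.61 = 1.83%.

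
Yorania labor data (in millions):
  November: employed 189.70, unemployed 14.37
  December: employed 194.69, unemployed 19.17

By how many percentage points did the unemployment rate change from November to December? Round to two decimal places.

November: labor force = 189.70 + 14.37 = 204.07; u = 14.37/204.07 = 7.04%.
December: labor force = 194.69 + 19.17 = 213.86; u = 19.17/213.86 = 8.96%.
Change = 8.96% − 7.04% = +1.92 pp.

The unemployment rate changed by +1.92 percentage points.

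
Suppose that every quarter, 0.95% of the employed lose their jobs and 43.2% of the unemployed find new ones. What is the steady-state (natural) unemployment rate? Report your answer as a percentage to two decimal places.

At steady state the flows balance: s·E = f·U, so U/(E+U) = s/(s+f).
u* = 0.95 / (0.95 + 43.2) = 0.95 / 44.15 = 2.15%.

Steady-state unemployment rate ≈ 2.15%.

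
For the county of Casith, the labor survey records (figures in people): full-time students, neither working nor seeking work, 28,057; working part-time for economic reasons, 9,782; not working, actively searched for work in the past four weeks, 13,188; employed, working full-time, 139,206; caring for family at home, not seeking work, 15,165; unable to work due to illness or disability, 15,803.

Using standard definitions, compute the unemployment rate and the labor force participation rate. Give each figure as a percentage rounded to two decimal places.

Employed = 9,782 + 139,206 = 148,988 (anyone who worked, including part-time for economic reasons, counts as employed).
Unemployed = 13,188.
Labor force = 148,988 + 13,188 = 162,176.
Not in labor force = 28,057 + 15,165 + 15,803 = 59,025 (those not working and not actively searching are outside the labor force).
Civilian working-age population = 162,176 + 59,025 = 221,201.
Unemployment rate = 13,188 / 162,176 = 8.13%.
Labor force participation rate = 162,176 / 221,201 = 73.32%.

Unemployment rate ≈ 8.13%; labor force participation rate ≈ 73.32%.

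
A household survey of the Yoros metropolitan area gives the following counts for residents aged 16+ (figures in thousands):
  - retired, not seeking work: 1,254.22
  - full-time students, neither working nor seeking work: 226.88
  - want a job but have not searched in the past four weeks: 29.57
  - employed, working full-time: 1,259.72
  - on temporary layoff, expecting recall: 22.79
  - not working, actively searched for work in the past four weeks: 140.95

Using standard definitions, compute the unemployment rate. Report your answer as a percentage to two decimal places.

Unemployment rate ≈ 11.50%.

Employed = 1,259.72 thousand.
Unemployed = 22.79 + 140.95 = 163.74 thousand (jobless and actively searching, or on temporary layoff).
Labor force = 1,259.72 + 163.74 = 1,423.46 thousand.
Unemployment rate = 163.74 / 1,423.46 = 11.50%.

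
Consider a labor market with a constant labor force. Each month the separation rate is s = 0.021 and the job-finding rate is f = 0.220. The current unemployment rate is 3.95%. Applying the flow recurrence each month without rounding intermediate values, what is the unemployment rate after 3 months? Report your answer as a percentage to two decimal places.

With a fixed labor force, u_{t+1} = u_t + s·(1−u_t) − f·u_t = u_t·(1−s−f) + s.
Here 1−s−f = 0.759 and s = 0.021.
u_1 = 0.039500 × 0.759 + 0.021 = 0.050980.
u_2 = 0.050980 × 0.759 + 0.021 = 0.059694.
u_3 = 0.059694 × 0.759 + 0.021 = 0.066308.

Unemployment rate after three months ≈ 6.63%.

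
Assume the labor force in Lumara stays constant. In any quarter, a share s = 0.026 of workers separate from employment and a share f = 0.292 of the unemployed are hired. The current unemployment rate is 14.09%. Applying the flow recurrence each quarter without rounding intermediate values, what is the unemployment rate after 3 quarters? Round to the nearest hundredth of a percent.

With a fixed labor force, u_{t+1} = u_t + s·(1−u_t) − f·u_t = u_t·(1−s−f) + s.
Here 1−s−f = 0.682 and s = 0.026.
u_1 = 0.140900 × 0.682 + 0.026 = 0.122094.
u_2 = 0.122094 × 0.682 + 0.026 = 0.109268.
u_3 = 0.109268 × 0.682 + 0.026 = 0.100521.

Unemployment rate after three quarters ≈ 10.05%.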